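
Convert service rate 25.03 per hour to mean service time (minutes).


Mean service time = 60/mu = 60/25.03 = 2.4 minutes

2.4 minutes


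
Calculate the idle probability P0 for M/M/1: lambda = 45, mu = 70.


P0 = 1 - rho = 1 - 45/70 = 0.3571

0.3571


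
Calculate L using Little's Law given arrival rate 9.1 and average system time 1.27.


L = lambda * W = 9.1 * 1.27 = 11.56

11.56


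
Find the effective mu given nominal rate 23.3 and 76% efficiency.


Effective rate = mu * efficiency = 23.3 * 0.76 = 17.71 per hour

17.71 per hour


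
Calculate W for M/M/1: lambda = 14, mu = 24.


W = 1/(mu - lambda) = 1/(24 - 14) = 0.1 hours

0.1 hours


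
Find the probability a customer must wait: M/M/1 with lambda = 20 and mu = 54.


P(wait) = rho = lambda/mu = 20/54 = 0.3704

0.3704


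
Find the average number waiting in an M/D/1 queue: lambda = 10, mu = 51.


M/D/1: Lq = rho^2 / (2*(1-rho)) where rho = 10/51; Lq = 0.02

0.02


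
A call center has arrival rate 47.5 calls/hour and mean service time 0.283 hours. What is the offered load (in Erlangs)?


Offered load a = lambda * E[S] = 47.5 * 0.283 = 13.44 Erlangs

13.44 Erlangs


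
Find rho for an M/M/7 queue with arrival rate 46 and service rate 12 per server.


rho = lambda/(c*mu) = 46/(7*12) = 0.5476

0.5476


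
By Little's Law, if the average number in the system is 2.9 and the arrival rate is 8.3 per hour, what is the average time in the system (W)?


W = L / lambda = 2.9 / 8.3 = 0.3494 hours

0.3494 hours


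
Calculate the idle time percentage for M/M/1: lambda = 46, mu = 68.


Idle fraction = (1 - rho) * 100 = (1 - 46/68) * 100 = 32.4%

32.4%


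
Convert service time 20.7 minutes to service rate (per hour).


mu = 60 / avg_service_time = 60 / 20.7 = 2.9 per hour

2.9 per hour


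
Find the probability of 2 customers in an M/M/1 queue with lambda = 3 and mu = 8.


rho = 3/8; P(n) = (1-rho)*rho^n = (1-3/8)*(3/8)^2 = 0.0879

0.0879


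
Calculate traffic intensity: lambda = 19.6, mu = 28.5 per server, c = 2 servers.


rho = lambda / (c * mu) = 19.6 / (2 * 28.5) = 0.3439

0.3439


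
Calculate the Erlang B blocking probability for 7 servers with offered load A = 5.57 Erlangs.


B(N,A) = (A^N/N!) / sum(A^k/k!, k=0..N) with N=7, A=5.57 = 0.157

0.157


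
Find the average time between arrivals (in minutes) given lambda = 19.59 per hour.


Mean interarrival time = 60/lambda = 60/19.59 = 3.06 minutes

3.06 minutes


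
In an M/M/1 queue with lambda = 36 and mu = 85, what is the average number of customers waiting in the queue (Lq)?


rho = 36/85; Lq = rho^2/(1-rho) = 0.31

0.31


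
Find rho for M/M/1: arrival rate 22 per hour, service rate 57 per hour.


rho = lambda/mu = 22/57 = 0.386

0.386


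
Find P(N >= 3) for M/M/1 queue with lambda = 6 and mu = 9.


P(N >= 3) = rho^3 = (6/9)^3 = 0.2963

0.2963


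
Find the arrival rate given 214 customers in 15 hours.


lambda = total arrivals / time = 214 / 15 = 14.27 per hour

14.27 per hour


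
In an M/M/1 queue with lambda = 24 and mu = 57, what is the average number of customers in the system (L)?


rho = 24/57; L = rho/(1-rho) = 0.73

0.73


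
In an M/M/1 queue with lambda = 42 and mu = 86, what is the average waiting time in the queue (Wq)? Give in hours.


rho = 42/86; Wq = rho/(mu - lambda) = 0.0111 hours

0.0111 hours


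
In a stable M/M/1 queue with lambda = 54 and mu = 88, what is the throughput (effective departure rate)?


For a stable queue (lambda < mu), throughput = lambda = 54 per hour

54 per hour


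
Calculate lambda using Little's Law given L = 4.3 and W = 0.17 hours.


lambda = L / W = 4.3 / 0.17 = 25.29 per hour

25.29 per hour


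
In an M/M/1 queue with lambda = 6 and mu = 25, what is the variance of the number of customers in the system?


rho = 6/25; Var(N) = rho/(1-rho)^2 = 0.42

0.42


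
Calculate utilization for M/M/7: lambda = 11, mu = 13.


rho = lambda/(c*mu) = 11/(7*13) = 0.1209

0.1209


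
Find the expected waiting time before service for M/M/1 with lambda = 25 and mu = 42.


rho = 25/42; Wq = rho/(mu - lambda) = 0.035 hours

0.035 hours


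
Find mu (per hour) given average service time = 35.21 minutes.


mu = 60 / avg_service_time = 60 / 35.21 = 1.7 per hour

1.7 per hour


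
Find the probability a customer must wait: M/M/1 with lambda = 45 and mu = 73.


P(wait) = rho = lambda/mu = 45/73 = 0.6164

0.6164


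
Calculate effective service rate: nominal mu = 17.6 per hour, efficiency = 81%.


Effective rate = mu * efficiency = 17.6 * 0.81 = 14.26 per hour

14.26 per hour


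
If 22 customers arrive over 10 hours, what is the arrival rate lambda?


lambda = total arrivals / time = 22 / 10 = 2.2 per hour

2.2 per hour


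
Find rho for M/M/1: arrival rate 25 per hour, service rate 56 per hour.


rho = lambda/mu = 25/56 = 0.4464

0.4464


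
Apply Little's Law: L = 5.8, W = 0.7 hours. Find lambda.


lambda = L / W = 5.8 / 0.7 = 8.29 per hour

8.29 per hour


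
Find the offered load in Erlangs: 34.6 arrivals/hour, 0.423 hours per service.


Offered load a = lambda * E[S] = 34.6 * 0.423 = 14.64 Erlangs

14.64 Erlangs


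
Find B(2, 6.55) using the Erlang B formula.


B(N,A) = (A^N/N!) / sum(A^k/k!, k=0..N) with N=2, A=6.55 = 0.7397

0.7397


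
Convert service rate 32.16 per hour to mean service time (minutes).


Mean service time = 60/mu = 60/32.16 = 1.87 minutes

1.87 minutes


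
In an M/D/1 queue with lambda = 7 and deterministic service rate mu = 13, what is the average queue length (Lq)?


M/D/1: Lq = rho^2 / (2*(1-rho)) where rho = 7/13; Lq = 0.31

0.31


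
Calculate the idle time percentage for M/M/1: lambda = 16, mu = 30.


Idle fraction = (1 - rho) * 100 = (1 - 16/30) * 100 = 46.7%

46.7%


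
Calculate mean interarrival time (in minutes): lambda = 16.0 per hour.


Mean interarrival time = 60/lambda = 60/16.0 = 3.75 minutes

3.75 minutes


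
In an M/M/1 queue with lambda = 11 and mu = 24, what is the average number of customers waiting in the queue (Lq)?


rho = 11/24; Lq = rho^2/(1-rho) = 0.39

0.39


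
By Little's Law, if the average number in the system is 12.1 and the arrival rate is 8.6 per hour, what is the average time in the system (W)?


W = L / lambda = 12.1 / 8.6 = 1.407 hours

1.407 hours


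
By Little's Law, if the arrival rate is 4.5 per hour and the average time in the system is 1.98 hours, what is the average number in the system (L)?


L = lambda * W = 4.5 * 1.98 = 8.91

8.91


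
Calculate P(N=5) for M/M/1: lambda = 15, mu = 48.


rho = 15/48; P(n) = (1-rho)*rho^n = (1-15/48)*(15/48)^5 = 0.002

0.002


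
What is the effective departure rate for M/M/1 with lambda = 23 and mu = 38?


For a stable queue (lambda < mu), throughput = lambda = 23 per hour

23 per hour


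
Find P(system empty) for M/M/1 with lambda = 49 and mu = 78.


P0 = 1 - rho = 1 - 49/78 = 0.3718

0.3718


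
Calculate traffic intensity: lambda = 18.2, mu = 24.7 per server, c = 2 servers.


rho = lambda / (c * mu) = 18.2 / (2 * 24.7) = 0.3684

0.3684


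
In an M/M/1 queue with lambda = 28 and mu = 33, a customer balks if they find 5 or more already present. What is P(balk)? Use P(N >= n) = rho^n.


P(N >= 5) = rho^5 = (28/33)^5 = 0.4398

0.4398


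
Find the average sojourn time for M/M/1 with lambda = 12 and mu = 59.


W = 1/(mu - lambda) = 1/(59 - 12) = 0.0213 hours

0.0213 hours


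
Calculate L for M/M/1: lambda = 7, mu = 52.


rho = 7/52; L = rho/(1-rho) = 0.16

0.16


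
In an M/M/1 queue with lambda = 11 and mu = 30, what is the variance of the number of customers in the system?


rho = 11/30; Var(N) = rho/(1-rho)^2 = 0.91

0.91


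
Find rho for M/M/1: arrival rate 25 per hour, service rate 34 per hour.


rho = lambda/mu = 25/34 = 0.7353

0.7353


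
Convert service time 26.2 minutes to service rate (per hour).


mu = 60 / avg_service_time = 60 / 26.2 = 2.29 per hour

2.29 per hour


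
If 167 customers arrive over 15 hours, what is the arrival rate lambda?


lambda = total arrivals / time = 167 / 15 = 11.13 per hour

11.13 per hour


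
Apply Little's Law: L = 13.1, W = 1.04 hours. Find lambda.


lambda = L / W = 13.1 / 1.04 = 12.6 per hour

12.6 per hour


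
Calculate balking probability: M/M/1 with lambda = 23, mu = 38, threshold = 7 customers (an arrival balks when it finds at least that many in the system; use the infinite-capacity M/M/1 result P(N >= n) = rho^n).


P(N >= 7) = rho^7 = (23/38)^7 = 0.0298

0.0298


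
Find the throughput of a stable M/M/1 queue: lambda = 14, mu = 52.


For a stable queue (lambda < mu), throughput = lambda = 14 per hour

14 per hour


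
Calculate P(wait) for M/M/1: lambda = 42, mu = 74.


P(wait) = rho = lambda/mu = 42/74 = 0.5676

0.5676


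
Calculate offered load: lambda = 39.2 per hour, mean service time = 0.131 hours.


Offered load a = lambda * E[S] = 39.2 * 0.131 = 5.14 Erlangs

5.14 Erlangs


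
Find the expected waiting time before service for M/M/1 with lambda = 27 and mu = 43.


rho = 27/43; Wq = rho/(mu - lambda) = 0.0392 hours

0.0392 hours


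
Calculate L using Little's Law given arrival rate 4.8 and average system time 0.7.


L = lambda * W = 4.8 * 0.7 = 3.36

3.36


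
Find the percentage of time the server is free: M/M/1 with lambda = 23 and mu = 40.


Idle fraction = (1 - rho) * 100 = (1 - 23/40) * 100 = 42.5%

42.5%


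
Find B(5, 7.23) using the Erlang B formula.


B(N,A) = (A^N/N!) / sum(A^k/k!, k=0..N) with N=5, A=7.23 = 0.438

0.438


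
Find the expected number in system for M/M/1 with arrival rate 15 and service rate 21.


rho = 15/21; L = rho/(1-rho) = 2.5

2.5


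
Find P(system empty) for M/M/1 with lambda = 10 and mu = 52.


P0 = 1 - rho = 1 - 10/52 = 0.8077

0.8077


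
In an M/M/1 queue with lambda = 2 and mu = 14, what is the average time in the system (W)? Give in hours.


W = 1/(mu - lambda) = 1/(14 - 2) = 0.0833 hours

0.0833 hours


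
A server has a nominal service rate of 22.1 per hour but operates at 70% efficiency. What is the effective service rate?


Effective rate = mu * efficiency = 22.1 * 0.7 = 15.47 per hour

15.47 per hour


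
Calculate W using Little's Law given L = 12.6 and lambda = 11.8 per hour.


W = L / lambda = 12.6 / 11.8 = 1.0678 hours

1.0678 hours


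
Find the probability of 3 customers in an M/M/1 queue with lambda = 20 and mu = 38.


rho = 20/38; P(n) = (1-rho)*rho^n = (1-20/38)*(20/38)^3 = 0.0691

0.0691


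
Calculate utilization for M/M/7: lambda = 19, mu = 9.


rho = lambda/(c*mu) = 19/(7*9) = 0.3016

0.3016


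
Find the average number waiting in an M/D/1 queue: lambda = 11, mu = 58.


M/D/1: Lq = rho^2 / (2*(1-rho)) where rho = 11/58; Lq = 0.02

0.02


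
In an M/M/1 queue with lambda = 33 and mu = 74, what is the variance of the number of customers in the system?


rho = 33/74; Var(N) = rho/(1-rho)^2 = 1.45

1.45


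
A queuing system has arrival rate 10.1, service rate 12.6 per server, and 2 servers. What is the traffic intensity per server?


rho = lambda / (c * mu) = 10.1 / (2 * 12.6) = 0.4008

0.4008


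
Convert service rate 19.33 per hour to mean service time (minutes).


Mean service time = 60/mu = 60/19.33 = 3.1 minutes

3.1 minutes


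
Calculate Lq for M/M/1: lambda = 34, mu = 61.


rho = 34/61; Lq = rho^2/(1-rho) = 0.7

0.7


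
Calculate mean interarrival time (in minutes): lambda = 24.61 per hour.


Mean interarrival time = 60/lambda = 60/24.61 = 2.44 minutes

2.44 minutes


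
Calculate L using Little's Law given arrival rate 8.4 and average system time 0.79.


L = lambda * W = 8.4 * 0.79 = 6.64

6.64


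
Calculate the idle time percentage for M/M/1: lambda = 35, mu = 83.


Idle fraction = (1 - rho) * 100 = (1 - 35/83) * 100 = 57.8%

57.8%


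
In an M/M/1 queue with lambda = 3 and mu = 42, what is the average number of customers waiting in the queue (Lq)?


rho = 3/42; Lq = rho^2/(1-rho) = 0.01

0.01


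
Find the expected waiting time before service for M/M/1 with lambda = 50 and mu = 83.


rho = 50/83; Wq = rho/(mu - lambda) = 0.0183 hours

0.0183 hours


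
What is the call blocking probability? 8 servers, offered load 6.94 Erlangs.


B(N,A) = (A^N/N!) / sum(A^k/k!, k=0..N) with N=8, A=6.94 = 0.1754

0.1754


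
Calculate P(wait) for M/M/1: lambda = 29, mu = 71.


P(wait) = rho = lambda/mu = 29/71 = 0.4085

0.4085


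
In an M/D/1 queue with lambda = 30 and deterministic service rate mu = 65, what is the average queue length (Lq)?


M/D/1: Lq = rho^2 / (2*(1-rho)) where rho = 30/65; Lq = 0.2

0.2


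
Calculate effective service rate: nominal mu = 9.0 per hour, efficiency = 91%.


Effective rate = mu * efficiency = 9.0 * 0.91 = 8.19 per hour

8.19 per hour


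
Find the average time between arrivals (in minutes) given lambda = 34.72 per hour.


Mean interarrival time = 60/lambda = 60/34.72 = 1.73 minutes

1.73 minutes


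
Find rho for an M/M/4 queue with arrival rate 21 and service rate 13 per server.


rho = lambda/(c*mu) = 21/(4*13) = 0.4038

0.4038


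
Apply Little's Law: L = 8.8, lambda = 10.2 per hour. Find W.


W = L / lambda = 8.8 / 10.2 = 0.8627 hours

0.8627 hours


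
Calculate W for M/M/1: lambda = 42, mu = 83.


W = 1/(mu - lambda) = 1/(83 - 42) = 0.0244 hours

0.0244 hours


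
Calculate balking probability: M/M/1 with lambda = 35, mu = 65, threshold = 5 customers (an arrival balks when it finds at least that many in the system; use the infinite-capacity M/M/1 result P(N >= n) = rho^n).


P(N >= 5) = rho^5 = (35/65)^5 = 0.0453

0.0453


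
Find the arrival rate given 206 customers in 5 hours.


lambda = total arrivals / time = 206 / 5 = 41.2 per hour

41.2 per hour


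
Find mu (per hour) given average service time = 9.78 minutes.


mu = 60 / avg_service_time = 60 / 9.78 = 6.13 per hour

6.13 per hour


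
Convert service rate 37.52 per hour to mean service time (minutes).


Mean service time = 60/mu = 60/37.52 = 1.6 minutes

1.6 minutes


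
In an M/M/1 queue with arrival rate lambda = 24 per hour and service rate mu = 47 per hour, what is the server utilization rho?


rho = lambda/mu = 24/47 = 0.5106

0.5106


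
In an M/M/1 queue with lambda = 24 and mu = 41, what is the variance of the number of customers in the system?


rho = 24/41; Var(N) = rho/(1-rho)^2 = 3.4

3.4


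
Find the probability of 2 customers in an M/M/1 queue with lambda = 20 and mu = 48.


rho = 20/48; P(n) = (1-rho)*rho^n = (1-20/48)*(20/48)^2 = 0.1013

0.1013


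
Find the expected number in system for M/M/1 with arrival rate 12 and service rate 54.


rho = 12/54; L = rho/(1-rho) = 0.29

0.29


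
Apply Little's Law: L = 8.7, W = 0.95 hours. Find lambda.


lambda = L / W = 8.7 / 0.95 = 9.16 per hour

9.16 per hour


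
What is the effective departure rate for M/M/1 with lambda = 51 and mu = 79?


For a stable queue (lambda < mu), throughput = lambda = 51 per hour

51 per hour


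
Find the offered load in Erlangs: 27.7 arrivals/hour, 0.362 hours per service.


Offered load a = lambda * E[S] = 27.7 * 0.362 = 10.03 Erlangs

10.03 Erlangs


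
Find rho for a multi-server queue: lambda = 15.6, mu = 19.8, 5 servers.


rho = lambda / (c * mu) = 15.6 / (5 * 19.8) = 0.1576

0.1576


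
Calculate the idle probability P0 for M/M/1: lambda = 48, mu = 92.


P0 = 1 - rho = 1 - 48/92 = 0.4783

0.4783


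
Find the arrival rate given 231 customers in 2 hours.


lambda = total arrivals / time = 231 / 2 = 115.5 per hour

115.5 per hour


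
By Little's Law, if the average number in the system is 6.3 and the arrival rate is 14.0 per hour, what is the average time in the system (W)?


W = L / lambda = 6.3 / 14.0 = 0.45 hours

0.45 hours


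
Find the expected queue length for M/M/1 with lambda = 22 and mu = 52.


rho = 22/52; Lq = rho^2/(1-rho) = 0.31

0.31


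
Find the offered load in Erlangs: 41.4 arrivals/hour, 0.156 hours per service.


Offered load a = lambda * E[S] = 41.4 * 0.156 = 6.46 Erlangs

6.46 Erlangs


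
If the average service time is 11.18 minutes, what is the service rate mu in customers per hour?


mu = 60 / avg_service_time = 60 / 11.18 = 5.37 per hour

5.37 per hour


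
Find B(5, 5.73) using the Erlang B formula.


B(N,A) = (A^N/N!) / sum(A^k/k!, k=0..N) with N=5, A=5.73 = 0.3411

0.3411


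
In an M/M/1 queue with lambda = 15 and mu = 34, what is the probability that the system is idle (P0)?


P0 = 1 - rho = 1 - 15/34 = 0.5588

0.5588


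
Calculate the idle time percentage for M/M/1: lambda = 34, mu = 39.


Idle fraction = (1 - rho) * 100 = (1 - 34/39) * 100 = 12.8%

12.8%


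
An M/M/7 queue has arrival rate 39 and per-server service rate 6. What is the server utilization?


rho = lambda/(c*mu) = 39/(7*6) = 0.9286

0.9286


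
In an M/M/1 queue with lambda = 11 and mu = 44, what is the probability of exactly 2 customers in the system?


rho = 11/44; P(n) = (1-rho)*rho^n = (1-11/44)*(11/44)^2 = 0.0469

0.0469


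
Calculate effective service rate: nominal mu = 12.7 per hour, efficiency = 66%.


Effective rate = mu * efficiency = 12.7 * 0.66 = 8.38 per hour

8.38 per hour


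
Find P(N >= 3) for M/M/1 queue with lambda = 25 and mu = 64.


P(N >= 3) = rho^3 = (25/64)^3 = 0.0596

0.0596


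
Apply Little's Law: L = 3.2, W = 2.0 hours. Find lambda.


lambda = L / W = 3.2 / 2.0 = 1.6 per hour

1.6 per hour


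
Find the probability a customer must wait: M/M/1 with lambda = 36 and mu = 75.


P(wait) = rho = lambda/mu = 36/75 = 0.48

0.48


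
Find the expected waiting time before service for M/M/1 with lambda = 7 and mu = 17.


rho = 7/17; Wq = rho/(mu - lambda) = 0.0412 hours

0.0412 hours


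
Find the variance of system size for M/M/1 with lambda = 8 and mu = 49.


rho = 8/49; Var(N) = rho/(1-rho)^2 = 0.23

0.23


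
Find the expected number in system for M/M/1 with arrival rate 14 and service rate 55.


rho = 14/55; L = rho/(1-rho) = 0.34

0.34


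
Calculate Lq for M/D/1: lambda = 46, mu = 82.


M/D/1: Lq = rho^2 / (2*(1-rho)) where rho = 46/82; Lq = 0.36

0.36


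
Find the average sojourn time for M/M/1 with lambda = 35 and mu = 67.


W = 1/(mu - lambda) = 1/(67 - 35) = 0.0313 hours

0.0313 hours


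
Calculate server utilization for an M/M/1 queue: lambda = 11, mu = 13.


rho = lambda/mu = 11/13 = 0.8462

0.8462


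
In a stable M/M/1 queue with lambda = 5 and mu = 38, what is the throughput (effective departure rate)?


For a stable queue (lambda < mu), throughput = lambda = 5 per hour

5 per hour


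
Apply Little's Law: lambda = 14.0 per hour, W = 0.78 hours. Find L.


L = lambda * W = 14.0 * 0.78 = 10.92

10.92


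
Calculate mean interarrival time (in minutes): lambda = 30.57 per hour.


Mean interarrival time = 60/lambda = 60/30.57 = 1.96 minutes

1.96 minutes


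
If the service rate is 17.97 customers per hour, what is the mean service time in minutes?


Mean service time = 60/mu = 60/17.97 = 3.34 minutes

3.34 minutes


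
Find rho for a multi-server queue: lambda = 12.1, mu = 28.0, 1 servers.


rho = lambda / (c * mu) = 12.1 / (1 * 28.0) = 0.4321

0.4321


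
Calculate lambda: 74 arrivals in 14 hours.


lambda = total arrivals / time = 74 / 14 = 5.29 per hour

5.29 per hour


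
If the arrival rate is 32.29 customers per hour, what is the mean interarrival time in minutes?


Mean interarrival time = 60/lambda = 60/32.29 = 1.86 minutes

1.86 minutes


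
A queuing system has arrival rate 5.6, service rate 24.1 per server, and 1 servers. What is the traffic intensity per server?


rho = lambda / (c * mu) = 5.6 / (1 * 24.1) = 0.2324

0.2324


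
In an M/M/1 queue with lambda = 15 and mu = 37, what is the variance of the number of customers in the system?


rho = 15/37; Var(N) = rho/(1-rho)^2 = 1.15

1.15


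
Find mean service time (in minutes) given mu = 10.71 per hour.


Mean service time = 60/mu = 60/10.71 = 5.6 minutes

5.6 minutes


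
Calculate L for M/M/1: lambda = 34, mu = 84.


rho = 34/84; L = rho/(1-rho) = 0.68

0.68


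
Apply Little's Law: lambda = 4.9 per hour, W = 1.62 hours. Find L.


L = lambda * W = 4.9 * 1.62 = 7.94

7.94


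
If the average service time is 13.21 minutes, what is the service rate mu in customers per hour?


mu = 60 / avg_service_time = 60 / 13.21 = 4.54 per hour

4.54 per hour


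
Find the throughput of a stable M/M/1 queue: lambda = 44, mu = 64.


For a stable queue (lambda < mu), throughput = lambda = 44 per hour

44 per hour


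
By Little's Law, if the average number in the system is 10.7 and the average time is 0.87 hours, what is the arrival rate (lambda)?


lambda = L / W = 10.7 / 0.87 = 12.3 per hour

12.3 per hour


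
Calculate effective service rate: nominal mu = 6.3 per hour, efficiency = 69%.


Effective rate = mu * efficiency = 6.3 * 0.69 = 4.35 per hour

4.35 per hour


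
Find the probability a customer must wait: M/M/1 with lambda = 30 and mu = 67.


P(wait) = rho = lambda/mu = 30/67 = 0.4478

0.4478


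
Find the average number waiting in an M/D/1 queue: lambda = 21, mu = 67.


M/D/1: Lq = rho^2 / (2*(1-rho)) where rho = 21/67; Lq = 0.07

0.07


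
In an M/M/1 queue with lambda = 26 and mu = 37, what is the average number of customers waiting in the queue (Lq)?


rho = 26/37; Lq = rho^2/(1-rho) = 1.66

1.66


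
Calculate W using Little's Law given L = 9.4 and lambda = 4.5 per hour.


W = L / lambda = 9.4 / 4.5 = 2.0889 hours

2.0889 hours


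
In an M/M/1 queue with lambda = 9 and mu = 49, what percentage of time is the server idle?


Idle fraction = (1 - rho) * 100 = (1 - 9/49) * 100 = 81.6%

81.6%


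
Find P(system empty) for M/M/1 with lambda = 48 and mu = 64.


P0 = 1 - rho = 1 - 48/64 = 0.25

0.25


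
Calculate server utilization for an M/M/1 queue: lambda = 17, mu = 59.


rho = lambda/mu = 17/59 = 0.2881

0.2881


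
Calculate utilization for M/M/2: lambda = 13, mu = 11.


rho = lambda/(c*mu) = 13/(2*11) = 0.5909

0.5909


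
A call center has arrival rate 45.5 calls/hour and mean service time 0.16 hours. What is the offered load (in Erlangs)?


Offered load a = lambda * E[S] = 45.5 * 0.16 = 7.28 Erlangs

7.28 Erlangs


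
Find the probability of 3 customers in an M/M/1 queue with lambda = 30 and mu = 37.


rho = 30/37; P(n) = (1-rho)*rho^n = (1-30/37)*(30/37)^3 = 0.1008

0.1008


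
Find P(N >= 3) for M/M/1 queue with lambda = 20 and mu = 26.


P(N >= 3) = rho^3 = (20/26)^3 = 0.4552

0.4552


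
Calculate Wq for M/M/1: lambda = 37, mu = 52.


rho = 37/52; Wq = rho/(mu - lambda) = 0.0474 hours

0.0474 hours


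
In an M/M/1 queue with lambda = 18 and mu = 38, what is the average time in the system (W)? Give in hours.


W = 1/(mu - lambda) = 1/(38 - 18) = 0.05 hours

0.05 hours


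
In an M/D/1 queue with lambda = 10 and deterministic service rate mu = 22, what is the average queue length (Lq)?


M/D/1: Lq = rho^2 / (2*(1-rho)) where rho = 10/22; Lq = 0.19

0.19


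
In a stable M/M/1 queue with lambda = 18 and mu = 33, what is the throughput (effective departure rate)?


For a stable queue (lambda < mu), throughput = lambda = 18 per hour

18 per hour


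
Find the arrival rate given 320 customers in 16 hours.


lambda = total arrivals / time = 320 / 16 = 20.0 per hour

20.0 per hour


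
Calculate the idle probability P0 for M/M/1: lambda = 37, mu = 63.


P0 = 1 - rho = 1 - 37/63 = 0.4127

0.4127


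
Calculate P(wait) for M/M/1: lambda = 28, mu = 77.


P(wait) = rho = lambda/mu = 28/77 = 0.3636

0.3636


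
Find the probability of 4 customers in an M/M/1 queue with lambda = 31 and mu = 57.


rho = 31/57; P(n) = (1-rho)*rho^n = (1-31/57)*(31/57)^4 = 0.0399

0.0399


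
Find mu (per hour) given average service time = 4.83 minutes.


mu = 60 / avg_service_time = 60 / 4.83 = 12.42 per hour

12.42 per hour


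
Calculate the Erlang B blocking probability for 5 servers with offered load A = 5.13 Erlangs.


B(N,A) = (A^N/N!) / sum(A^k/k!, k=0..N) with N=5, A=5.13 = 0.2953

0.2953


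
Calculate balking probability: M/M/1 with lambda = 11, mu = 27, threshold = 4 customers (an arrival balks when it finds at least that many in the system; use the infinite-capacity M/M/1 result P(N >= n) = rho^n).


P(N >= 4) = rho^4 = (11/27)^4 = 0.0275

0.0275


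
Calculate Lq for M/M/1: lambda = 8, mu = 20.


rho = 8/20; Lq = rho^2/(1-rho) = 0.27

0.27


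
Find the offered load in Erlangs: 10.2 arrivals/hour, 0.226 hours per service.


Offered load a = lambda * E[S] = 10.2 * 0.226 = 2.31 Erlangs

2.31 Erlangs


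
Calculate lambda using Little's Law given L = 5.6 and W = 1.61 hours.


lambda = L / W = 5.6 / 1.61 = 3.48 per hour

3.48 per hour


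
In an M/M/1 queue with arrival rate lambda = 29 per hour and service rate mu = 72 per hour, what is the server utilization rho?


rho = lambda/mu = 29/72 = 0.4028

0.4028


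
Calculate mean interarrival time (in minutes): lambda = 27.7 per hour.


Mean interarrival time = 60/lambda = 60/27.7 = 2.17 minutes

2.17 minutes


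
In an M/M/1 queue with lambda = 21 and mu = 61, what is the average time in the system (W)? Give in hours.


W = 1/(mu - lambda) = 1/(61 - 21) = 0.025 hours

0.025 hours


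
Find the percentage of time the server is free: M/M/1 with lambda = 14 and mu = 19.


Idle fraction = (1 - rho) * 100 = (1 - 14/19) * 100 = 26.3%

26.3%


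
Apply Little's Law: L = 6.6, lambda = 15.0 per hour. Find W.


W = L / lambda = 6.6 / 15.0 = 0.44 hours

0.44 hours


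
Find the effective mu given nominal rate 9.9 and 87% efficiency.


Effective rate = mu * efficiency = 9.9 * 0.87 = 8.61 per hour

8.61 per hour


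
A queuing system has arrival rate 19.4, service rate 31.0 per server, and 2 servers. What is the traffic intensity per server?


rho = lambda / (c * mu) = 19.4 / (2 * 31.0) = 0.3129

0.3129


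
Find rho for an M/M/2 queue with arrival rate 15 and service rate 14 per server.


rho = lambda/(c*mu) = 15/(2*14) = 0.5357

0.5357


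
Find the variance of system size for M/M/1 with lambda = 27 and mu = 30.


rho = 27/30; Var(N) = rho/(1-rho)^2 = 90.0

90.0


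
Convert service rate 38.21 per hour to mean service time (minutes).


Mean service time = 60/mu = 60/38.21 = 1.57 minutes

1.57 minutes


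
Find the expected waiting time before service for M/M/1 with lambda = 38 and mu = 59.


rho = 38/59; Wq = rho/(mu - lambda) = 0.0307 hours

0.0307 hours


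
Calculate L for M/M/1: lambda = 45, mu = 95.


rho = 45/95; L = rho/(1-rho) = 0.9

0.9


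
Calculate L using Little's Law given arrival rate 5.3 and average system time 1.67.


L = lambda * W = 5.3 * 1.67 = 8.85

8.85


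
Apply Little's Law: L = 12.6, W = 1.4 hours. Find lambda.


lambda = L / W = 12.6 / 1.4 = 9.0 per hour

9.0 per hour


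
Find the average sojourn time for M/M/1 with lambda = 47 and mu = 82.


W = 1/(mu - lambda) = 1/(82 - 47) = 0.0286 hours

0.0286 hours


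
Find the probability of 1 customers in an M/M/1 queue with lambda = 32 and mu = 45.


rho = 32/45; P(n) = (1-rho)*rho^n = (1-32/45)*(32/45)^1 = 0.2054

0.2054


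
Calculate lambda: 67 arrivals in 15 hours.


lambda = total arrivals / time = 67 / 15 = 4.47 per hour

4.47 per hour


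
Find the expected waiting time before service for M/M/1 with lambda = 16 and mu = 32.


rho = 16/32; Wq = rho/(mu - lambda) = 0.0313 hours

0.0313 hours


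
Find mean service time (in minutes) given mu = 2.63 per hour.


Mean service time = 60/mu = 60/2.63 = 22.81 minutes

22.81 minutes


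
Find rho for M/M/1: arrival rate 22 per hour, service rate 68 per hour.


rho = lambda/mu = 22/68 = 0.3235

0.3235


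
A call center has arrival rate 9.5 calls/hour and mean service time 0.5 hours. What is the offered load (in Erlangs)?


Offered load a = lambda * E[S] = 9.5 * 0.5 = 4.75 Erlangs

4.75 Erlangs


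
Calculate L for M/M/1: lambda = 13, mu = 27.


rho = 13/27; L = rho/(1-rho) = 0.93

0.93


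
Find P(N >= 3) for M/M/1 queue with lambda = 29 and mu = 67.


P(N >= 3) = rho^3 = (29/67)^3 = 0.0811

0.0811


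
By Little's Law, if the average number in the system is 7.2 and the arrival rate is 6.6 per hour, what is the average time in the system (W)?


W = L / lambda = 7.2 / 6.6 = 1.0909 hours

1.0909 hours


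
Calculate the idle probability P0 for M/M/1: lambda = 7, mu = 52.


P0 = 1 - rho = 1 - 7/52 = 0.8654

0.8654


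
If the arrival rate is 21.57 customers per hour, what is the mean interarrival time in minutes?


Mean interarrival time = 60/lambda = 60/21.57 = 2.78 minutes

2.78 minutes


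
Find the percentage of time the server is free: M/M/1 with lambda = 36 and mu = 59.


Idle fraction = (1 - rho) * 100 = (1 - 36/59) * 100 = 39.0%

39.0%


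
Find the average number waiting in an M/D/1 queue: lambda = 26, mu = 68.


M/D/1: Lq = rho^2 / (2*(1-rho)) where rho = 26/68; Lq = 0.12

0.12


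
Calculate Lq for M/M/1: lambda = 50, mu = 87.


rho = 50/87; Lq = rho^2/(1-rho) = 0.78

0.78


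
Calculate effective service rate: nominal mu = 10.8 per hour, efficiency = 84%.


Effective rate = mu * efficiency = 10.8 * 0.84 = 9.07 per hour

9.07 per hour


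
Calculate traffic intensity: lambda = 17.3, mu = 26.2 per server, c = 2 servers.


rho = lambda / (c * mu) = 17.3 / (2 * 26.2) = 0.3302

0.3302


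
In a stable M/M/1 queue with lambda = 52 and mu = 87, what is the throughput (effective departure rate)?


For a stable queue (lambda < mu), throughput = lambda = 52 per hour

52 per hour


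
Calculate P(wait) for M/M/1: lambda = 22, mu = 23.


P(wait) = rho = lambda/mu = 22/23 = 0.9565

0.9565


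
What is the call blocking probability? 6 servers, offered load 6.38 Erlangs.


B(N,A) = (A^N/N!) / sum(A^k/k!, k=0..N) with N=6, A=6.38 = 0.2911

0.2911


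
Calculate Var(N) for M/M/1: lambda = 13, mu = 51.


rho = 13/51; Var(N) = rho/(1-rho)^2 = 0.46

0.46


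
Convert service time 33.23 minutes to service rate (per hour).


mu = 60 / avg_service_time = 60 / 33.23 = 1.81 per hour

1.81 per hour


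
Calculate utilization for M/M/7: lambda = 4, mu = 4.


rho = lambda/(c*mu) = 4/(7*4) = 0.1429

0.1429


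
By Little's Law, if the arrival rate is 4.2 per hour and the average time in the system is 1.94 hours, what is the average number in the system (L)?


L = lambda * W = 4.2 * 1.94 = 8.15

8.15


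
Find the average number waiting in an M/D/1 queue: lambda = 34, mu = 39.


M/D/1: Lq = rho^2 / (2*(1-rho)) where rho = 34/39; Lq = 2.96

2.96


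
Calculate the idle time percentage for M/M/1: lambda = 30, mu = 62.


Idle fraction = (1 - rho) * 100 = (1 - 30/62) * 100 = 51.6%

51.6%


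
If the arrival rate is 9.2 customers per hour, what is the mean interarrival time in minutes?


Mean interarrival time = 60/lambda = 60/9.2 = 6.52 minutes

6.52 minutes


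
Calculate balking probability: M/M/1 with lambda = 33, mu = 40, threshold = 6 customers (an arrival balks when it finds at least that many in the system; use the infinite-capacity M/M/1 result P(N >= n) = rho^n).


P(N >= 6) = rho^6 = (33/40)^6 = 0.3153

0.3153


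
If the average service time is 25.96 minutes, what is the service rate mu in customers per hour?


mu = 60 / avg_service_time = 60 / 25.96 = 2.31 per hour

2.31 per hour


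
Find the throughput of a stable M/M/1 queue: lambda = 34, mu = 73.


For a stable queue (lambda < mu), throughput = lambda = 34 per hour

34 per hour


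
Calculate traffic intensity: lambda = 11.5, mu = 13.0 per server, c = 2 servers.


rho = lambda / (c * mu) = 11.5 / (2 * 13.0) = 0.4423

0.4423


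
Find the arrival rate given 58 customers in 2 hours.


lambda = total arrivals / time = 58 / 2 = 29.0 per hour

29.0 per hour


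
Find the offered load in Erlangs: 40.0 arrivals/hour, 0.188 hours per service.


Offered load a = lambda * E[S] = 40.0 * 0.188 = 7.52 Erlangs

7.52 Erlangs


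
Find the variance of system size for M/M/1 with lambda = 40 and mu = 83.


rho = 40/83; Var(N) = rho/(1-rho)^2 = 1.8

1.8


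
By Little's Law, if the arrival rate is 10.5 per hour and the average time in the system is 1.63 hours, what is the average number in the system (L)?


L = lambda * W = 10.5 * 1.63 = 17.12

17.12


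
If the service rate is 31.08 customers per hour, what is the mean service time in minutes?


Mean service time = 60/mu = 60/31.08 = 1.93 minutes

1.93 minutes


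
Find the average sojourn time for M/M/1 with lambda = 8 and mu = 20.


W = 1/(mu - lambda) = 1/(20 - 8) = 0.0833 hours

0.0833 hours


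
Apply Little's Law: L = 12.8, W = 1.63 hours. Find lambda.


lambda = L / W = 12.8 / 1.63 = 7.85 per hour

7.85 per hour


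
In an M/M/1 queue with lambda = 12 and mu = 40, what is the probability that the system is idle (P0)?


P0 = 1 - rho = 1 - 12/40 = 0.7

0.7


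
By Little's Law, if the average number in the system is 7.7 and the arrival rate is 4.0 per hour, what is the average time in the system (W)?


W = L / lambda = 7.7 / 4.0 = 1.925 hours

1.925 hours


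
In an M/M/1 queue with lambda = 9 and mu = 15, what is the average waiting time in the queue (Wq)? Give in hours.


rho = 9/15; Wq = rho/(mu - lambda) = 0.1 hours

0.1 hours


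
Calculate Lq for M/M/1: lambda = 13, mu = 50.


rho = 13/50; Lq = rho^2/(1-rho) = 0.09

0.09


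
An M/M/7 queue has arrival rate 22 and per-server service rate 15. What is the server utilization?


rho = lambda/(c*mu) = 22/(7*15) = 0.2095

0.2095


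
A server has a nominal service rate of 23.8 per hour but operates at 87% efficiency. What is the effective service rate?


Effective rate = mu * efficiency = 23.8 * 0.87 = 20.71 per hour

20.71 per hour


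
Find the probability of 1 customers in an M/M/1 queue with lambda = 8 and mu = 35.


rho = 8/35; P(n) = (1-rho)*rho^n = (1-8/35)*(8/35)^1 = 0.1763

0.1763


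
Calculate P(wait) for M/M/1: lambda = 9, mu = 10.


P(wait) = rho = lambda/mu = 9/10 = 0.9

0.9


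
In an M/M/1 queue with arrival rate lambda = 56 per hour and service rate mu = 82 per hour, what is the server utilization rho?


rho = lambda/mu = 56/82 = 0.6829

0.6829


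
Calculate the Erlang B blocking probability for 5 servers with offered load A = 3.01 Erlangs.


B(N,A) = (A^N/N!) / sum(A^k/k!, k=0..N) with N=5, A=3.01 = 0.1109

0.1109


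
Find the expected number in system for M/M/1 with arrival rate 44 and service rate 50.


rho = 44/50; L = rho/(1-rho) = 7.33

7.33


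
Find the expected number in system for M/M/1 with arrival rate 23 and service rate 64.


rho = 23/64; L = rho/(1-rho) = 0.56

0.56


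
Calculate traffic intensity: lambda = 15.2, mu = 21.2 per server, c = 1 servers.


rho = lambda / (c * mu) = 15.2 / (1 * 21.2) = 0.717

0.717


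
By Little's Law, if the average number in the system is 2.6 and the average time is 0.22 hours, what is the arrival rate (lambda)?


lambda = L / W = 2.6 / 0.22 = 11.82 per hour

11.82 per hour


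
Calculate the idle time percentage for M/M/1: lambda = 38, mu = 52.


Idle fraction = (1 - rho) * 100 = (1 - 38/52) * 100 = 26.9%

26.9%


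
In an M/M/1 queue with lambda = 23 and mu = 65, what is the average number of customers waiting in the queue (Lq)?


rho = 23/65; Lq = rho^2/(1-rho) = 0.19

0.19


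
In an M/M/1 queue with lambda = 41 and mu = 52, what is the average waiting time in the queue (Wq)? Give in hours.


rho = 41/52; Wq = rho/(mu - lambda) = 0.0717 hours

0.0717 hours


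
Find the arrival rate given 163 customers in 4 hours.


lambda = total arrivals / time = 163 / 4 = 40.75 per hour

40.75 per hour


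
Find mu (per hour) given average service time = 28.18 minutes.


mu = 60 / avg_service_time = 60 / 28.18 = 2.13 per hour

2.13 per hour


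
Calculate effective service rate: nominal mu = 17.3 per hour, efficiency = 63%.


Effective rate = mu * efficiency = 17.3 * 0.63 = 10.9 per hour

10.9 per hour


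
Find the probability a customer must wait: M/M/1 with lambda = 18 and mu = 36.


P(wait) = rho = lambda/mu = 18/36 = 0.5

0.5


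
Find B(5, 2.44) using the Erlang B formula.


B(N,A) = (A^N/N!) / sum(A^k/k!, k=0..N) with N=5, A=2.44 = 0.0653

0.0653


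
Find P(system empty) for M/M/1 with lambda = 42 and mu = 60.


P0 = 1 - rho = 1 - 42/60 = 0.3

0.3


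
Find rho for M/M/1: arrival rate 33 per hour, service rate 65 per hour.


rho = lambda/mu = 33/65 = 0.5077

0.5077


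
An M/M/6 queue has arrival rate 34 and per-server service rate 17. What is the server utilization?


rho = lambda/(c*mu) = 34/(6*17) = 0.3333

0.3333


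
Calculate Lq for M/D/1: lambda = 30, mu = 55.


M/D/1: Lq = rho^2 / (2*(1-rho)) where rho = 30/55; Lq = 0.33

0.33


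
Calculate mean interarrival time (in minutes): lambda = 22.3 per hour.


Mean interarrival time = 60/lambda = 60/22.3 = 2.69 minutes

2.69 minutes


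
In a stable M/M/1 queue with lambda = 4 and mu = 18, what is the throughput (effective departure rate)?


For a stable queue (lambda < mu), throughput = lambda = 4 per hour

4 per hour


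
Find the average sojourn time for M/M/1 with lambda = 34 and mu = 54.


W = 1/(mu - lambda) = 1/(54 - 34) = 0.05 hours

0.05 hours


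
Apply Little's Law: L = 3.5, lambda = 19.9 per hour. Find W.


W = L / lambda = 3.5 / 19.9 = 0.1759 hours

0.1759 hours


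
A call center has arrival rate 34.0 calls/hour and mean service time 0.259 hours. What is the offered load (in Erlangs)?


Offered load a = lambda * E[S] = 34.0 * 0.259 = 8.81 Erlangs

8.81 Erlangs


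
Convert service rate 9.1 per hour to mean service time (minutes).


Mean service time = 60/mu = 60/9.1 = 6.59 minutes

6.59 minutes


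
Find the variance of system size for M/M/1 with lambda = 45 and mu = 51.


rho = 45/51; Var(N) = rho/(1-rho)^2 = 63.75

63.75


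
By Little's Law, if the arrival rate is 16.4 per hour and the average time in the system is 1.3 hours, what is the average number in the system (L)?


L = lambda * W = 16.4 * 1.3 = 21.32

21.32


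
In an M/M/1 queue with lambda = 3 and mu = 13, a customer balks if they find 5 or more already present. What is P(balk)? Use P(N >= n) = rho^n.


P(N >= 5) = rho^5 = (3/13)^5 = 0.0007

0.0007


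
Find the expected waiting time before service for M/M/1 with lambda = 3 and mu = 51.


rho = 3/51; Wq = rho/(mu - lambda) = 0.0012 hours

0.0012 hours


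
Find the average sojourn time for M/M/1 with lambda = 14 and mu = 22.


W = 1/(mu - lambda) = 1/(22 - 14) = 0.125 hours

0.125 hours


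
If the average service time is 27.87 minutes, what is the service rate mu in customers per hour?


mu = 60 / avg_service_time = 60 / 27.87 = 2.15 per hour

2.15 per hour
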